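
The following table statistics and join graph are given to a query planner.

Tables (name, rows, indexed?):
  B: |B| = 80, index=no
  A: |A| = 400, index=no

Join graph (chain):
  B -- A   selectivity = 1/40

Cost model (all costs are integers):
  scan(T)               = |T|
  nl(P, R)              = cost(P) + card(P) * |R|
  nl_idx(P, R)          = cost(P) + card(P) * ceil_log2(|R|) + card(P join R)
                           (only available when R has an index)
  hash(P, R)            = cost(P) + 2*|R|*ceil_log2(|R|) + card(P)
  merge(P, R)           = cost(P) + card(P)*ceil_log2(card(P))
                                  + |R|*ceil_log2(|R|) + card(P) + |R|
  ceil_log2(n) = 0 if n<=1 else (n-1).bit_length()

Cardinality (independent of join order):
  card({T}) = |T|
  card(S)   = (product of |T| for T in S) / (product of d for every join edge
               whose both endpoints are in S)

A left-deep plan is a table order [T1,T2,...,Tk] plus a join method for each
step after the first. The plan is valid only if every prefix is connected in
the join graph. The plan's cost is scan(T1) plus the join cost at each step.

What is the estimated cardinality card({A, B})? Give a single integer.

800

Tables in S: A(400), B(80)
Edges inside S: B-A(d=40)
numerator = 400 * 80 = 32000
denominator = 40 = 40
card(S) = 32000 / 40 = 800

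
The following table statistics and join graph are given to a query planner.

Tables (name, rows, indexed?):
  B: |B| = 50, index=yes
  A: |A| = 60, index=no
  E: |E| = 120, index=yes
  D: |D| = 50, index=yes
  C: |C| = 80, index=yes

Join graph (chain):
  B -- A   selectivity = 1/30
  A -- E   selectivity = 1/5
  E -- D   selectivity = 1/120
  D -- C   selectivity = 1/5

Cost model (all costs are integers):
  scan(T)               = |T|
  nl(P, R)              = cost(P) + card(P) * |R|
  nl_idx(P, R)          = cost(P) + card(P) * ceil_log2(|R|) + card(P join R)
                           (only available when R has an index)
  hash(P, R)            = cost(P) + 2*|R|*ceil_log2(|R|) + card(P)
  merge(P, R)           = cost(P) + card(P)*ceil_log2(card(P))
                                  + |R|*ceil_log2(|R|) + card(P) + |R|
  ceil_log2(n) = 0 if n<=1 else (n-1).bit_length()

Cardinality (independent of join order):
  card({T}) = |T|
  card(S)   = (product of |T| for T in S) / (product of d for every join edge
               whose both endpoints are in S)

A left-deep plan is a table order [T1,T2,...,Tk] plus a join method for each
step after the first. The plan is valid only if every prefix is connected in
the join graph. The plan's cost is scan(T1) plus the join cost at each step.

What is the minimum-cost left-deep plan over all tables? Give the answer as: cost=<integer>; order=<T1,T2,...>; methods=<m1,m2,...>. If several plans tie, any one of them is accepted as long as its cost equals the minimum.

Selinger DP (subsets sized 1..n):
  {B}: scan cost=50, card=50
  {A}: scan cost=60, card=60
  {E}: scan cost=120, card=120
  {D}: scan cost=50, card=50
  {C}: scan cost=80, card=80
  {AB}: card=100; try (B,nl_idx)→520, (B,hash)→720, (A,hash)→820, (A,merge)→820, (B,merge)→830, (A,nl)→3050 …(+1); best=520 via (B,nl_idx)
  {AE}: card=1440; try (A,hash)→960, (E,merge)→1440, (A,merge)→1500, (E,hash)→1800, (E,nl_idx)→1920, (E,nl)→7260 …(+1); best=960 via (A,hash)
  {DE}: card=50; try (E,nl_idx)→450, (D,hash)→840, (D,nl_idx)→890, (E,merge)→1360, (D,merge)→1430, (E,hash)→1780 …(+2); best=450 via (E,nl_idx)
  {CD}: card=800; try (D,hash)→760, (C,merge)→1040, (D,merge)→1070, (C,nl_idx)→1200, (C,hash)→1220, (D,nl_idx)→1360 …(+2); best=760 via (D,hash)
  {ABE}: card=2400; try (E,merge)→2280, (E,hash)→2300, (B,hash)→3000, (E,nl_idx)→3620, (B,nl_idx)→12000, (E,nl)→12520 …(+2); best=2280 via (E,merge)
  {ADE}: card=600; try (A,hash)→1220, (A,merge)→1220, (D,hash)→3000, (A,nl)→3450, (D,nl_idx)→10200, (D,merge)→18590 …(+1); best=1220 via (A,hash)
  {CDE}: card=800; try (C,merge)→1440, (C,nl_idx)→1600, (C,hash)→1620, (E,hash)→3240, (C,nl)→4450, (E,nl_idx)→7160 …(+2); best=1440 via (C,merge)
  {ABDE}: card=1000; try (B,hash)→2420, (D,hash)→5280, (B,nl_idx)→5820, (B,merge)→8170, (D,nl_idx)→17680, (B,nl)→31220 …(+2); best=2420 via (B,hash)
  {ACDE}: card=9600; try (C,hash)→2940, (A,hash)→2960, (C,merge)→8460, (A,merge)→10660, (C,nl_idx)→15020, (C,nl)→49220 …(+1); best=2940 via (C,hash)
  {ABCDE}: card=16000; try (C,hash)→4540, (B,hash)→13140, (C,merge)→14060, (C,nl_idx)→25420, (B,nl_idx)→76540, (C,nl)→82420 …(+2); best=4540 via (C,hash)

cost=4540; order=D,E,A,B,C; methods=nl_idx,hash,hash,hash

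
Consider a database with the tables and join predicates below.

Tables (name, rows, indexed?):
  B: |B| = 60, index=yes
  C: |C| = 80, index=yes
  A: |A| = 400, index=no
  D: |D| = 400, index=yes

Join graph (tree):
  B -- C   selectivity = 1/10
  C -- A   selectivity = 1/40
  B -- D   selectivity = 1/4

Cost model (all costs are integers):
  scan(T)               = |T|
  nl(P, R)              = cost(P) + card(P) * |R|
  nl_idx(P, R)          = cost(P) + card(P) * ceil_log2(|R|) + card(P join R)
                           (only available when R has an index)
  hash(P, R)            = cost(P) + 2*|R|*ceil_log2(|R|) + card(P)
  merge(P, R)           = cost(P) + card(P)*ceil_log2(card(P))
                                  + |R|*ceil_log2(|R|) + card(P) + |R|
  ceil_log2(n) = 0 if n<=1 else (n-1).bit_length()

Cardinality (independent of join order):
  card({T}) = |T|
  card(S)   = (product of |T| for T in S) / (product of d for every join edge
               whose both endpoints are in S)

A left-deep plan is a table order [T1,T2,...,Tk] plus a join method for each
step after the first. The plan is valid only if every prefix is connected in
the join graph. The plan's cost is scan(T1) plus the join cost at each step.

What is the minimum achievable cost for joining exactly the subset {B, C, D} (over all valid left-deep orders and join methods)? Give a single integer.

Selinger DP over subsets of {B,C,D}:
  {B}: scan cost=60, card=60
  {C}: scan cost=80, card=80
  {D}: scan cost=400, card=400
  {BC}: card=480; try (B,hash)→880, (C,nl_idx)→960, (B,nl_idx)→1040, (C,merge)→1120, (B,merge)→1140, (C,hash)→1240 …(+2); best=880 via (B,hash)
  {BD}: card=6000; try (B,hash)→1520, (D,merge)→4480, (B,merge)→4820, (D,nl_idx)→6600, (D,hash)→7320, (B,nl_idx)→8800 …(+2); best=1520 via (B,hash)
  {BCD}: card=48000; try (D,hash)→8560, (C,hash)→8640, (D,merge)→9680, (D,nl_idx)→53200, (C,merge)→86160, (C,nl_idx)→91520 …(+2); best=8560 via (D,hash)

8560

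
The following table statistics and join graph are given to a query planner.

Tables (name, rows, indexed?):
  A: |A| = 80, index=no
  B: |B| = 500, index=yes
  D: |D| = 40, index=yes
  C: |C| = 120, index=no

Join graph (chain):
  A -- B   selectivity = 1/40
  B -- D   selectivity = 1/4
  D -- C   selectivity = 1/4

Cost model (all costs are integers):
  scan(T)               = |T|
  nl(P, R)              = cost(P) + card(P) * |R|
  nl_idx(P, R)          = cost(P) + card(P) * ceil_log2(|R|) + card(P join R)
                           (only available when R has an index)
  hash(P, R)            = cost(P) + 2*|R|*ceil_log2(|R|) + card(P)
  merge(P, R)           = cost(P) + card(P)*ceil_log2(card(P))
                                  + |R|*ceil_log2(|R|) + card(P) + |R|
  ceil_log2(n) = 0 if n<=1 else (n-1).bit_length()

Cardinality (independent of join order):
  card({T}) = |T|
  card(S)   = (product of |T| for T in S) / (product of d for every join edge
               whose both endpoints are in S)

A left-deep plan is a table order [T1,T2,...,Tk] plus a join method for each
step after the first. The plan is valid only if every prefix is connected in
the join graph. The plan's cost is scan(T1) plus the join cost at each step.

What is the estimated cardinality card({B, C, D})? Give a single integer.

Tables in S: B(500), C(120), D(40)
Edges inside S: B-D(d=4), D-C(d=4)
numerator = 500 * 120 * 40 = 2400000
denominator = 4 * 4 = 16
card(S) = 2400000 / 16 = 150000

150000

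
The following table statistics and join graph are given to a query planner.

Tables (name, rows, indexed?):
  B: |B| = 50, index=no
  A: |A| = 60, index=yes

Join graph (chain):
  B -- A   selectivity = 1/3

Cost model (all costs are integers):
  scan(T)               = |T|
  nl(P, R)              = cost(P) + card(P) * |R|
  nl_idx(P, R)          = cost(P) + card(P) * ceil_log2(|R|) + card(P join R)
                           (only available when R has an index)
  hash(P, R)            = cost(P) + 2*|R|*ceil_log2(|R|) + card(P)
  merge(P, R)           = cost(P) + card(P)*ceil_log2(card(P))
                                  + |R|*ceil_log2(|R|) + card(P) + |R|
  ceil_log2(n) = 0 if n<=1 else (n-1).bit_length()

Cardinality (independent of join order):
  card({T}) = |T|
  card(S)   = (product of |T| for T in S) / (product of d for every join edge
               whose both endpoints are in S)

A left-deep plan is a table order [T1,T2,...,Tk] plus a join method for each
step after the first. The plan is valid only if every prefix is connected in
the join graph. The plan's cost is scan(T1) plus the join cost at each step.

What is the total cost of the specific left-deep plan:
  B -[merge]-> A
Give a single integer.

820

step 1: scan B: cost=50, card=50
step 2: join A via merge
    card(P join A) = 50*60/(3) = 1000
    cost = 50 + 50*6 + 60*6 + 50 + 60 = 820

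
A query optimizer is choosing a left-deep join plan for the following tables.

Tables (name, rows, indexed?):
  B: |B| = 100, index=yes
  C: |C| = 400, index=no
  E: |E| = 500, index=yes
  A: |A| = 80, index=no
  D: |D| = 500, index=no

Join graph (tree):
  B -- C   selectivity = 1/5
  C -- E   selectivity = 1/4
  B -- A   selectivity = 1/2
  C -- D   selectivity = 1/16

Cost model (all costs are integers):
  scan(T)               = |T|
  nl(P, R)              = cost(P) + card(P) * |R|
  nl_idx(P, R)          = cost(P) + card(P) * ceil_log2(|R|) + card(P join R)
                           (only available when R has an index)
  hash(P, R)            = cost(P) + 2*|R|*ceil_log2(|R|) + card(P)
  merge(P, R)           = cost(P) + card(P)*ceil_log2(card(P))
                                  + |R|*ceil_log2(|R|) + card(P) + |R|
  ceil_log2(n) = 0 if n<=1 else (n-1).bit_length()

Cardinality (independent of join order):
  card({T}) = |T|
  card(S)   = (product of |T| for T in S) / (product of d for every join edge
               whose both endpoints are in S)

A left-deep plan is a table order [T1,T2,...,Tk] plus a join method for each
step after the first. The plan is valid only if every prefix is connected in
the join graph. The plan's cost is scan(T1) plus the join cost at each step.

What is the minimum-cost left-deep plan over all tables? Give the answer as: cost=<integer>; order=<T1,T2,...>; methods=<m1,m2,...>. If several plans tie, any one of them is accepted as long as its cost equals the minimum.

Selinger DP (subsets sized 1..n):
  {B}: scan cost=100, card=100
  {C}: scan cost=400, card=400
  {E}: scan cost=500, card=500
  {A}: scan cost=80, card=80
  {D}: scan cost=500, card=500
  {BC}: card=8000; try (B,hash)→2200, (C,merge)→4900, (B,merge)→5200, (C,hash)→7400, (B,nl_idx)→11200, (C,nl)→40100 …(+1); best=2200 via (B,hash)
  {AB}: card=4000; try (A,hash)→1320, (B,merge)→1520, (A,merge)→1540, (B,hash)→1560, (B,nl_idx)→4640, (B,nl)→8080 …(+1); best=1320 via (A,hash)
  {CE}: card=50000; try (C,hash)→8200, (E,merge)→9400, (C,merge)→9500, (E,hash)→9800, (E,nl_idx)→54000, (E,nl)→200400 …(+1); best=8200 via (C,hash)
  {CD}: card=12500; try (C,hash)→8200, (D,merge)→9400, (C,merge)→9500, (D,hash)→9800, (D,nl)→200400, (C,nl)→200500; best=8200 via (C,hash)
  {BCE}: card=1000000; try (E,hash)→19200, (B,hash)→59600, (E,merge)→119200, (B,merge)→859000, (E,nl_idx)→1074200, (B,nl_idx)→1358200 …(+2); best=19200 via (E,hash)
  {ABC}: card=320000; try (A,hash)→11320, (C,hash)→12520, (C,merge)→57320, (A,merge)→114840, (A,nl)→642200, (C,nl)→1601320; best=11320 via (A,hash)
  {BCD}: card=250000; try (D,hash)→19200, (B,hash)→22100, (D,merge)→119200, (B,merge)→196500, (B,nl_idx)→345700, (B,nl)→1258200 …(+1); best=19200 via (D,hash)
  {CDE}: card=1562500; try (E,hash)→29700, (D,hash)→67200, (E,merge)→200700, (D,merge)→863200, (E,nl_idx)→1683200, (E,nl)→6258200 …(+1); best=29700 via (E,hash)
  {ABCE}: card=40000000; try (E,hash)→340320, (A,hash)→1020320, (E,merge)→6416320, (A,merge)→21019840, (E,nl_idx)→42891320, (A,nl)→80019200 …(+1); best=340320 via (E,hash)
  {BCDE}: card=31250000; try (E,hash)→278200, (D,hash)→1028200, (B,hash)→1593600, (E,merge)→4774200, (D,merge)→21024200, (E,nl_idx)→33519200 …(+5); best=278200 via (E,hash)
  {ABCD}: card=10000000; try (A,hash)→270320, (D,hash)→340320, (A,merge)→4769840, (D,merge)→6416320, (A,nl)→20019200, (D,nl)→160011320; best=270320 via (A,hash)
  {ABCDE}: card=1250000000; try (E,hash)→10279320, (A,hash)→31529320, (D,hash)→40349320, (E,merge)→250275320, (A,merge)→812778840, (D,merge)→1080345320 …(+4); best=10279320 via (E,hash)

cost=10279320; order=C,B,D,A,E; methods=hash,hash,hash,hash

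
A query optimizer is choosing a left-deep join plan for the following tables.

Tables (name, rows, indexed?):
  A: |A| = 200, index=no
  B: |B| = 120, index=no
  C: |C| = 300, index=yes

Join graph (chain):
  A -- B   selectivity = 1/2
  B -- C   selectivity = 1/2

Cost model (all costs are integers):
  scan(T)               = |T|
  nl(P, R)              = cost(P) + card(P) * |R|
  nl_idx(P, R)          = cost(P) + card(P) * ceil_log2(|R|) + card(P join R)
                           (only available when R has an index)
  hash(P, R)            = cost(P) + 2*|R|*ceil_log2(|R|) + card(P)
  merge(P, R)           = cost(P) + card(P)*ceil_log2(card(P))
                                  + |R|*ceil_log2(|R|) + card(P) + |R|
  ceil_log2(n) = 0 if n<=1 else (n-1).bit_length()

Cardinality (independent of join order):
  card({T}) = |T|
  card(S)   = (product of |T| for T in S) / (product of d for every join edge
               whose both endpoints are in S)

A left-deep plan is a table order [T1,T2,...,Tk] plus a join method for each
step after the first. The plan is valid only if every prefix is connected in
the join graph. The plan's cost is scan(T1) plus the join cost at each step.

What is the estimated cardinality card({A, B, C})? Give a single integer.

1800000

Tables in S: A(200), B(120), C(300)
Edges inside S: A-B(d=2), B-C(d=2)
numerator = 200 * 120 * 300 = 7200000
denominator = 2 * 2 = 4
card(S) = 7200000 / 4 = 1800000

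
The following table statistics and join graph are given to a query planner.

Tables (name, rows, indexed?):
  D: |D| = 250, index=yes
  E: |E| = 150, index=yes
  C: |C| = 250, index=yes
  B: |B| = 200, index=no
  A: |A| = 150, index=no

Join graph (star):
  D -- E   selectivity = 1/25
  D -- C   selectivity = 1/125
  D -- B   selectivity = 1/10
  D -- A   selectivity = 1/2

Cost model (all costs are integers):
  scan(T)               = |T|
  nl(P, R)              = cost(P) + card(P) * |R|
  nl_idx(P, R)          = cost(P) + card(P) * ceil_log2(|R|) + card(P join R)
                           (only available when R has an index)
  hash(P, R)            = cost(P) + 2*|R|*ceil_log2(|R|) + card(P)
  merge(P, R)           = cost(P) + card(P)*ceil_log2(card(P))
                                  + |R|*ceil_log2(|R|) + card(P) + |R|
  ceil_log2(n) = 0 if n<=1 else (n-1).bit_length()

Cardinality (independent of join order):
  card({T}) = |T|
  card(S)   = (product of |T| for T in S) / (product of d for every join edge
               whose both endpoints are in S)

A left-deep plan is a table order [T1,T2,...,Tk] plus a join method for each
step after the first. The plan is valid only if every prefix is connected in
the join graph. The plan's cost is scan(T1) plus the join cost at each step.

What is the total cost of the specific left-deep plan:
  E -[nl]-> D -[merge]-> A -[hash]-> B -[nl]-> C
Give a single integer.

562672700

step 1: scan E: cost=150, card=150
step 2: join D via nl
    card(P join D) = 150*250/(25) = 1500
    cost = 150 + 150*250 = 37650
step 3: join A via merge
    card(P join A) = 1500*150/(2) = 112500
    cost = 37650 + 1500*11 + 150*8 + 1500 + 150 = 57000
step 4: join B via hash
    card(P join B) = 112500*200/(10) = 2250000
    cost = 57000 + 2*200*8 + 112500 = 172700
step 5: join C via nl
    card(P join C) = 2250000*250/(125) = 4500000
    cost = 172700 + 2250000*250 = 562672700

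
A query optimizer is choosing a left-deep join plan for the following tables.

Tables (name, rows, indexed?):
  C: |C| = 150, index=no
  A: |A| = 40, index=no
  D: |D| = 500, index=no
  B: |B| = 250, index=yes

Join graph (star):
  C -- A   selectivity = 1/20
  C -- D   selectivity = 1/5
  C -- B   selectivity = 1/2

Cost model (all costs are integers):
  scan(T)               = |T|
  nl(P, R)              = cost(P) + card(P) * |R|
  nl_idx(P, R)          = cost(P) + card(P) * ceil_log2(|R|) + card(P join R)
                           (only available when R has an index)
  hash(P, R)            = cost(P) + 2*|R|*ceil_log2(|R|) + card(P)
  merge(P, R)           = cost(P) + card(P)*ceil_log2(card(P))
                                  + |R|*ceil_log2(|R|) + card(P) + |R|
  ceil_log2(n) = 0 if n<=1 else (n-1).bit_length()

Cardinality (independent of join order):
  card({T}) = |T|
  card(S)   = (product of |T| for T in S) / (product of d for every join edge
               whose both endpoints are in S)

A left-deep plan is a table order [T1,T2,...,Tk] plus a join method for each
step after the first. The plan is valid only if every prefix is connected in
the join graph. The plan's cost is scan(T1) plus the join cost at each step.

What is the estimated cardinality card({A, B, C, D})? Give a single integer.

Tables in S: A(40), B(250), C(150), D(500)
Edges inside S: C-A(d=20), C-D(d=5), C-B(d=2)
numerator = 40 * 250 * 150 * 500 = 750000000
denominator = 20 * 5 * 2 = 200
card(S) = 750000000 / 200 = 3750000

3750000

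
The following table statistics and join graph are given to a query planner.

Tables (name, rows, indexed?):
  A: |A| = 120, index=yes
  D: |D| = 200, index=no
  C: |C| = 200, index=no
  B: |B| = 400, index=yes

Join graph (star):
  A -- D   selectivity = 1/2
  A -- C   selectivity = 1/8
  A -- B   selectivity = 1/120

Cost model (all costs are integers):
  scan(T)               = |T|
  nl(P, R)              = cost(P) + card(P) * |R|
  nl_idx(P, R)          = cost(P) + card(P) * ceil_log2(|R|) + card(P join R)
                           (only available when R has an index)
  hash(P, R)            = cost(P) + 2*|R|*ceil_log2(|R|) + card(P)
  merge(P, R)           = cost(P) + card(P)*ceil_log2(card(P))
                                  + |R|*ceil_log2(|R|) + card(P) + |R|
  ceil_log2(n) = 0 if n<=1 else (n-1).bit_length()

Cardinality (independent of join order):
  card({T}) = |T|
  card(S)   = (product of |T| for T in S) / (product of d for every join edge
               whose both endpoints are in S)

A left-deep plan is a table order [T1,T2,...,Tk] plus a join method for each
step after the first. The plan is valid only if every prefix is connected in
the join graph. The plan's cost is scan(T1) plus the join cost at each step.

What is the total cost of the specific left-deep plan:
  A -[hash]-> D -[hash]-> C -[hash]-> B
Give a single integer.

325840

step 1: scan A: cost=120, card=120
step 2: join D via hash
    card(P join D) = 120*200/(2) = 12000
    cost = 120 + 2*200*8 + 120 = 3440
step 3: join C via hash
    card(P join C) = 12000*200/(8) = 300000
    cost = 3440 + 2*200*8 + 12000 = 18640
step 4: join B via hash
    card(P join B) = 300000*400/(120) = 1000000
    cost = 18640 + 2*400*9 + 300000 = 325840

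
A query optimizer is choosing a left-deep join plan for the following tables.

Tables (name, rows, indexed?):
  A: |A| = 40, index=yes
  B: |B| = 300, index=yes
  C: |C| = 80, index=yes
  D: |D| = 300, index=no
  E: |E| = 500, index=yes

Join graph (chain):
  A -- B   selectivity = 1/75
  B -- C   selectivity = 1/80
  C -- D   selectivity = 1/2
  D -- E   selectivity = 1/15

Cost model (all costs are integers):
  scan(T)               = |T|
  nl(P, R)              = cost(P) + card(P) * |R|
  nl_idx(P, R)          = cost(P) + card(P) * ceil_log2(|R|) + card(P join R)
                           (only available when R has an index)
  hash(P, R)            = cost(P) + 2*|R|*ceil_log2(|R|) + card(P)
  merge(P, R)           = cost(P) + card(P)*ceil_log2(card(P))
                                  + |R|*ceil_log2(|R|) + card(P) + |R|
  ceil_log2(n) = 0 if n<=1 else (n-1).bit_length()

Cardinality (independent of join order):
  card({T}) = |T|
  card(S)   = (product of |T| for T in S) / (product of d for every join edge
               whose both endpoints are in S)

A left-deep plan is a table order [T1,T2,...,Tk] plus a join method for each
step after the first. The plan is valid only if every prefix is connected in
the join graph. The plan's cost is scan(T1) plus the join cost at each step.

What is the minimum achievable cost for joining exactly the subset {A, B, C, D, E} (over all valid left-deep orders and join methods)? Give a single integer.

Selinger DP over subsets of {A,B,C,D,E}:
  {A}: scan cost=40, card=40
  {B}: scan cost=300, card=300
  {C}: scan cost=80, card=80
  {D}: scan cost=300, card=300
  {E}: scan cost=500, card=500
  {AB}: card=160; try (B,nl_idx)→560, (A,hash)→1080, (A,nl_idx)→2260, (B,merge)→3320, (A,merge)→3580, (B,hash)→5480 …(+2); best=560 via (B,nl_idx)
  {BC}: card=300; try (B,nl_idx)→1100, (C,hash)→1720, (C,nl_idx)→2700, (B,merge)→3720, (C,merge)→3940, (B,hash)→5560 …(+2); best=1100 via (B,nl_idx)
  {CD}: card=12000; try (C,hash)→1720, (D,merge)→3720, (C,merge)→3940, (D,hash)→5560, (C,nl_idx)→14400, (D,nl)→24080 …(+1); best=1720 via (C,hash)
  {DE}: card=10000; try (D,hash)→6400, (E,merge)→8300, (D,merge)→8500, (E,hash)→9600, (E,nl_idx)→13000, (E,nl)→150300 …(+1); best=6400 via (D,hash)
  {ABC}: card=160; try (C,hash)→1840, (C,nl_idx)→1840, (A,hash)→1880, (C,merge)→2640, (A,nl_idx)→3060, (A,merge)→4380 …(+2); best=1840 via (C,hash)
  {BCD}: card=45000; try (D,hash)→6800, (D,merge)→7100, (B,hash)→19120, (D,nl)→91100, (B,nl_idx)→154720, (B,merge)→184720 …(+1); best=6800 via (D,hash)
  {CDE}: card=400000; try (C,hash)→17520, (E,hash)→22720, (C,merge)→157040, (E,merge)→186720, (C,nl_idx)→476400, (E,nl_idx)→509720 …(+2); best=17520 via (C,hash)
  {ABCD}: card=24000; try (D,merge)→6280, (D,hash)→7400, (D,nl)→49840, (A,hash)→52280, (A,nl_idx)→300800, (A,merge)→772080 …(+1); best=6280 via (D,merge)
  {BCDE}: card=1500000; try (E,hash)→60800, (B,hash)→422920, (E,merge)→776800, (E,nl_idx)→1911800, (B,nl_idx)→5117520, (B,merge)→8020520 …(+2); best=60800 via (E,hash)
  {ABCDE}: card=800000; try (E,hash)→39280, (E,merge)→395280, (E,nl_idx)→1022280, (A,hash)→1561280, (A,nl_idx)→9860800, (E,nl)→12006280 …(+2); best=39280 via (E,hash)

39280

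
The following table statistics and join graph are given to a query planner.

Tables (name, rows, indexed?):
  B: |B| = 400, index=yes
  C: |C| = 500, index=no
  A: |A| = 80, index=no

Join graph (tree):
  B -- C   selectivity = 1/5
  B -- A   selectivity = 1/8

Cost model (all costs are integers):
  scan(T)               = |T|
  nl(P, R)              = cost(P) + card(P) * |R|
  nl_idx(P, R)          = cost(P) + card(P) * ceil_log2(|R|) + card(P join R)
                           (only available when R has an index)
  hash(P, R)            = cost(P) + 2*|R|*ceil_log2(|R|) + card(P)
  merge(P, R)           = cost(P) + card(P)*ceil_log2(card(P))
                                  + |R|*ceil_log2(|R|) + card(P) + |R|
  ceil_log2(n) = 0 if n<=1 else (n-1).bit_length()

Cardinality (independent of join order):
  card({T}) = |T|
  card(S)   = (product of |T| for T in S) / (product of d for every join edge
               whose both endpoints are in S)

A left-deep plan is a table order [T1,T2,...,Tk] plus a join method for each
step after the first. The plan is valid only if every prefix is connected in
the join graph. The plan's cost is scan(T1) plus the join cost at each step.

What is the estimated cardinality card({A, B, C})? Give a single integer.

400000

Tables in S: A(80), B(400), C(500)
Edges inside S: B-C(d=5), B-A(d=8)
numerator = 80 * 400 * 500 = 16000000
denominator = 5 * 8 = 40
card(S) = 16000000 / 40 = 400000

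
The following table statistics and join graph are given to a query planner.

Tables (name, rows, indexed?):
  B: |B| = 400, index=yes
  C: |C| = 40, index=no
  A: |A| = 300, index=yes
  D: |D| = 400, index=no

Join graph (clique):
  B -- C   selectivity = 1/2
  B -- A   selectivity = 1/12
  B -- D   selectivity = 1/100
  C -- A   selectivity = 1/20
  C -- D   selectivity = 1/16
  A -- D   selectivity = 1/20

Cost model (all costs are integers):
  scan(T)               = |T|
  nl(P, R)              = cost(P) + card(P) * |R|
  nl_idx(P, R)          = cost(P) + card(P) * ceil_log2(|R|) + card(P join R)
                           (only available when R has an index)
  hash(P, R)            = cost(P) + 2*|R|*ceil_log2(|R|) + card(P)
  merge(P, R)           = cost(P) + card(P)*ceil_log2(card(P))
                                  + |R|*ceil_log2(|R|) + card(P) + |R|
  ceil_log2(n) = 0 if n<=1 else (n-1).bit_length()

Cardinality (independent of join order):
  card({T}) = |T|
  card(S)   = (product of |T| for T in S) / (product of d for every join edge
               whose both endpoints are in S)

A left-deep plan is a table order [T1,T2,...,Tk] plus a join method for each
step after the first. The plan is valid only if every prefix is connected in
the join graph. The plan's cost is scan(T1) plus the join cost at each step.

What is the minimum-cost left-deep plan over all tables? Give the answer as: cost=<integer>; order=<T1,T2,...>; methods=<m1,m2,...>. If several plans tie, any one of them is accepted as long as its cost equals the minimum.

cost=14555; order=D,C,A,B; methods=hash,hash,nl_idx

Selinger DP (subsets sized 1..n):
  {B}: scan cost=400, card=400
  {C}: scan cost=40, card=40
  {A}: scan cost=300, card=300
  {D}: scan cost=400, card=400
  {BC}: card=8000; try (C,hash)→1280, (B,merge)→4320, (C,merge)→4680, (B,hash)→7280, (B,nl_idx)→8400, (B,nl)→16040 …(+1); best=1280 via (C,hash)
  {AB}: card=10000; try (A,hash)→6200, (B,merge)→7300, (A,merge)→7400, (B,hash)→7800, (B,nl_idx)→13000, (A,nl_idx)→14000 …(+2); best=6200 via (A,hash)
  {BD}: card=1600; try (B,nl_idx)→5600, (D,hash)→8000, (B,hash)→8000, (D,merge)→8400, (B,merge)→8400, (D,nl)→160400 …(+1); best=5600 via (B,nl_idx)
  {AC}: card=600; try (A,nl_idx)→1000, (C,hash)→1080, (A,merge)→3320, (C,merge)→3580, (A,hash)→5480, (A,nl)→12040 …(+1); best=1000 via (A,nl_idx)
  {CD}: card=1000; try (C,hash)→1280, (D,merge)→4320, (C,merge)→4680, (D,hash)→7280, (D,nl)→16040, (C,nl)→16400; best=1280 via (C,hash)
  {AD}: card=6000; try (A,hash)→6200, (D,merge)→7300, (A,merge)→7400, (D,hash)→7800, (A,nl_idx)→10000, (D,nl)→120300 …(+1); best=6200 via (A,hash)
  {ABC}: card=10000; try (B,hash)→8800, (B,merge)→11600, (A,hash)→14680, (B,nl_idx)→16400, (C,hash)→16680, (A,nl_idx)→83280 …(+5); best=8800 via (B,hash)
  {BCD}: card=2000; try (C,hash)→7680, (B,hash)→9480, (B,nl_idx)→12280, (B,merge)→16280, (D,hash)→16480, (C,merge)→25080 …(+4); best=7680 via (C,hash)
  {ABD}: card=2000; try (A,hash)→12600, (B,hash)→19400, (A,nl_idx)→22000, (D,hash)→23400, (A,merge)→27800, (B,nl_idx)→62200 …(+5); best=12600 via (A,hash)
  {ACD}: card=750; try (A,hash)→7680, (D,hash)→8800, (A,nl_idx)→11030, (D,merge)→11600, (C,hash)→12680, (A,merge)→15280 …(+4); best=7680 via (A,hash)
  {ABCD}: card=125; try (B,nl_idx)→14555, (C,hash)→15080, (A,hash)→15080, (B,hash)→15630, (B,merge)→19930, (A,nl_idx)→25805 …(+8); best=14555 via (B,nl_idx)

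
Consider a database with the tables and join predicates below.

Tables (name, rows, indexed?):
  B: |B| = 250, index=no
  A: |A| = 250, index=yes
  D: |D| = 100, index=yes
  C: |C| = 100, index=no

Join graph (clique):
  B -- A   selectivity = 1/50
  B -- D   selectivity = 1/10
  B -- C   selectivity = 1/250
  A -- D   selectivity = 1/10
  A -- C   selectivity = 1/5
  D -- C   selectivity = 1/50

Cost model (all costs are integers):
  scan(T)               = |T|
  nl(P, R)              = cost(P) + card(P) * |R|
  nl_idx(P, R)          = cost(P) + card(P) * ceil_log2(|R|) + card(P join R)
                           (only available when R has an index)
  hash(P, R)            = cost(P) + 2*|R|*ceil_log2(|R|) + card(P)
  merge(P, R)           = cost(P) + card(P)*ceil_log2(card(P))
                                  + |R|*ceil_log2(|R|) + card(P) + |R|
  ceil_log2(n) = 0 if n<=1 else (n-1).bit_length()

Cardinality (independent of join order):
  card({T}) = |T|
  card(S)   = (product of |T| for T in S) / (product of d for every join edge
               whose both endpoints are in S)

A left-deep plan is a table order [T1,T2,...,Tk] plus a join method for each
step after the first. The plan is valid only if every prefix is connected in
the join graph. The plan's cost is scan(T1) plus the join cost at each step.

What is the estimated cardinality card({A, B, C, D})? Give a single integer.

Tables in S: A(250), B(250), C(100), D(100)
Edges inside S: B-A(d=50), B-D(d=10), B-C(d=250), A-D(d=10), A-C(d=5), D-C(d=50)
numerator = 250 * 250 * 100 * 100 = 625000000
denominator = 50 * 10 * 250 * 10 * 5 * 50 = 312500000
card(S) = 625000000 / 312500000 = 2

2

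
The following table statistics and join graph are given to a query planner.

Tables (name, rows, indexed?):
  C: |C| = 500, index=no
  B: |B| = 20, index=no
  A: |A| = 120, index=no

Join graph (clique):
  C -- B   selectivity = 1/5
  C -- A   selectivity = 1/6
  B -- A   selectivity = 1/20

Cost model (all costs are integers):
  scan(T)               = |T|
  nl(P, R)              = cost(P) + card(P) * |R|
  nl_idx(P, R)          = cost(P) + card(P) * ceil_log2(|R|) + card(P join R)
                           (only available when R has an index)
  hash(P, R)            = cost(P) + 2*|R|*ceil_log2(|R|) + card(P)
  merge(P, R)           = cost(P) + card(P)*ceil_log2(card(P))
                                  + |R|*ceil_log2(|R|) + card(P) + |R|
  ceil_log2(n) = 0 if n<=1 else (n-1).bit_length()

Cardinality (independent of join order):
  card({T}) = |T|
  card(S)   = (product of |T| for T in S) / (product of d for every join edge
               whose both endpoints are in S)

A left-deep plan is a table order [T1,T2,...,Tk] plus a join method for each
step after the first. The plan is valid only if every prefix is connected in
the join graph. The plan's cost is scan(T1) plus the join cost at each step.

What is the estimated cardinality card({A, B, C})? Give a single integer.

Tables in S: A(120), B(20), C(500)
Edges inside S: C-B(d=5), C-A(d=6), B-A(d=20)
numerator = 120 * 20 * 500 = 1200000
denominator = 5 * 6 * 20 = 600
card(S) = 1200000 / 600 = 2000

2000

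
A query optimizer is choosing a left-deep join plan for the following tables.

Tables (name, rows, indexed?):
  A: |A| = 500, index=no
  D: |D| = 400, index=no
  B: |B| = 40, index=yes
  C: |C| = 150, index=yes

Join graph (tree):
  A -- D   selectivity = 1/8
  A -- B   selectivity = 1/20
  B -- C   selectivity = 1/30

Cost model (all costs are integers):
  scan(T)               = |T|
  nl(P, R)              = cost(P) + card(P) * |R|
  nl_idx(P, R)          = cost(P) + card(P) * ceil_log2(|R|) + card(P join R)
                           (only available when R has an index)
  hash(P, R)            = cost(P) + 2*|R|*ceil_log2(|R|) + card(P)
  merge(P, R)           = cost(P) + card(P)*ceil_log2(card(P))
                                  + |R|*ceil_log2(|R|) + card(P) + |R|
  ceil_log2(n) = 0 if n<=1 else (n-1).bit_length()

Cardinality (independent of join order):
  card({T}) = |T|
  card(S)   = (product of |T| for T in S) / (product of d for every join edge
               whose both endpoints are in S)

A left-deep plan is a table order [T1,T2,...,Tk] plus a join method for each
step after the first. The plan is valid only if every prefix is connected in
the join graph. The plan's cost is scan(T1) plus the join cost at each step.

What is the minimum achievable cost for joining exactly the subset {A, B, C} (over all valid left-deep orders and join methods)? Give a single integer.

4880

Selinger DP over subsets of {A,B,C}:
  {A}: scan cost=500, card=500
  {B}: scan cost=40, card=40
  {C}: scan cost=150, card=150
  {AB}: card=1000; try (B,hash)→1480, (B,nl_idx)→4500, (A,merge)→5320, (B,merge)→5780, (A,hash)→9080, (A,nl)→20040 …(+1); best=1480 via (B,hash)
  {BC}: card=200; try (C,nl_idx)→560, (B,hash)→780, (B,nl_idx)→1250, (C,merge)→1670, (B,merge)→1780, (C,hash)→2480 …(+2); best=560 via (C,nl_idx)
  {ABC}: card=5000; try (C,hash)→4880, (A,merge)→7360, (A,hash)→9760, (C,merge)→13830, (C,nl_idx)→14480, (A,nl)→100560 …(+1); best=4880 via (C,hash)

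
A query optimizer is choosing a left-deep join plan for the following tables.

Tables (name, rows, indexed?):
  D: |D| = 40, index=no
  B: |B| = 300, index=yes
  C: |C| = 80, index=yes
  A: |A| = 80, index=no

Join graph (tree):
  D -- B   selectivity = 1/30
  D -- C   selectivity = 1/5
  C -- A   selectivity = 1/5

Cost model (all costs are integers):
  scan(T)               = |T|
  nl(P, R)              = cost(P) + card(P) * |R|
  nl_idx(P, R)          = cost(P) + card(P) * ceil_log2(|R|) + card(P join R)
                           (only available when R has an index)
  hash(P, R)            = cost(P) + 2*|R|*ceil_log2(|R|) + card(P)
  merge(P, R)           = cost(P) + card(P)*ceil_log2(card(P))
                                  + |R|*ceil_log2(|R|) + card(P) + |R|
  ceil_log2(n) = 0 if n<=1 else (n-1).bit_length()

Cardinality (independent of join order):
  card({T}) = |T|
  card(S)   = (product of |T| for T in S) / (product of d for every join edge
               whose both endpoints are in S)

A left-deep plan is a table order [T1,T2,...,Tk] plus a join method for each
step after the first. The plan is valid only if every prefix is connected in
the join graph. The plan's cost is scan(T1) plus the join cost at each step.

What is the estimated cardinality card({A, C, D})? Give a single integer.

10240

Tables in S: A(80), C(80), D(40)
Edges inside S: D-C(d=5), C-A(d=5)
numerator = 80 * 80 * 40 = 256000
denominator = 5 * 5 = 25
card(S) = 256000 / 25 = 10240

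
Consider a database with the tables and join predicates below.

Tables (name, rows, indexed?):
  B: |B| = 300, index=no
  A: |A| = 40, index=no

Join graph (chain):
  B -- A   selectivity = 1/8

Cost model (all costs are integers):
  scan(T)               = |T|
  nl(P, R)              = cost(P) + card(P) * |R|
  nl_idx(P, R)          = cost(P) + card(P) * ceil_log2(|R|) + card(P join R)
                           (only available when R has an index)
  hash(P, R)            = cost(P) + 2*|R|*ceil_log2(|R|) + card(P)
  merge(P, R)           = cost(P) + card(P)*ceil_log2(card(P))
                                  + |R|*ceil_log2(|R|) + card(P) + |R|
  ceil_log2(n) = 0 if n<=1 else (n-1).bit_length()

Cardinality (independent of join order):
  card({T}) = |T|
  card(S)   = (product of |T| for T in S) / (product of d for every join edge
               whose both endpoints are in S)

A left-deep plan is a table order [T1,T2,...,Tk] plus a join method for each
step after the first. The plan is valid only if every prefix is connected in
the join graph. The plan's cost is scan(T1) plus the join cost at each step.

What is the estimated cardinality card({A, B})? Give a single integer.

1500

Tables in S: A(40), B(300)
Edges inside S: B-A(d=8)
numerator = 40 * 300 = 12000
denominator = 8 = 8
card(S) = 12000 / 8 = 1500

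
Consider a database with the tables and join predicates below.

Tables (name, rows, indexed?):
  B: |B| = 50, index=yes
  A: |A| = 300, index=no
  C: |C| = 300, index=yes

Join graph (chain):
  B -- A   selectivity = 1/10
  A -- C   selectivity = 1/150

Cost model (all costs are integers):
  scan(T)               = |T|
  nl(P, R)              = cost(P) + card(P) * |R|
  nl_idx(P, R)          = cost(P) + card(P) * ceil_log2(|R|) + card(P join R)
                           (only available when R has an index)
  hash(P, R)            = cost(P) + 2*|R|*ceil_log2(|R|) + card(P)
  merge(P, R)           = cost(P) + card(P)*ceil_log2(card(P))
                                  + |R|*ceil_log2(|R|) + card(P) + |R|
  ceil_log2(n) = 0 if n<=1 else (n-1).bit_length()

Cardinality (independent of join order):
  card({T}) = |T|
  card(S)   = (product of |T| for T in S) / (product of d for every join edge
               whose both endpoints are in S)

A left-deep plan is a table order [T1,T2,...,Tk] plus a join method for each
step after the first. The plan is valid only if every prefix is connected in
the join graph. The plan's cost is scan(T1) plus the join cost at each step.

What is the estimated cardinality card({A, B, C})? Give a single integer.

3000

Tables in S: A(300), B(50), C(300)
Edges inside S: B-A(d=10), A-C(d=150)
numerator = 300 * 50 * 300 = 4500000
denominator = 10 * 150 = 1500
card(S) = 4500000 / 1500 = 3000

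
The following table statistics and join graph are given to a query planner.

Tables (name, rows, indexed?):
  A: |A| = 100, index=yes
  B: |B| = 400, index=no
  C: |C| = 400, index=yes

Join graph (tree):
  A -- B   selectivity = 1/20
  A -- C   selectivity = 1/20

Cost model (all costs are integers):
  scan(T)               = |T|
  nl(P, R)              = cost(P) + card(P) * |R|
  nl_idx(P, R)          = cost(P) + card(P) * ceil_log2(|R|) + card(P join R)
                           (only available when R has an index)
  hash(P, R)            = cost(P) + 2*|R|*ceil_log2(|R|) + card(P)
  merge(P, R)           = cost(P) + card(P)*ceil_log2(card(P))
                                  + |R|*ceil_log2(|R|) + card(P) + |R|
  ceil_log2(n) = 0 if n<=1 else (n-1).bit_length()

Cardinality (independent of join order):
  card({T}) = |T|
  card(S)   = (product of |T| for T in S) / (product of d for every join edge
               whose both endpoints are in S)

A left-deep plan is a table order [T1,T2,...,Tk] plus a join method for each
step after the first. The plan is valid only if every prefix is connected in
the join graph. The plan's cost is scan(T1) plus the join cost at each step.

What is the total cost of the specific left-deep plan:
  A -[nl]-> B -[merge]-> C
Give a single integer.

68100

step 1: scan A: cost=100, card=100
step 2: join B via nl
    card(P join B) = 100*400/(20) = 2000
    cost = 100 + 100*400 = 40100
step 3: join C via merge
    card(P join C) = 2000*400/(20) = 40000
    cost = 40100 + 2000*11 + 400*9 + 2000 + 400 = 68100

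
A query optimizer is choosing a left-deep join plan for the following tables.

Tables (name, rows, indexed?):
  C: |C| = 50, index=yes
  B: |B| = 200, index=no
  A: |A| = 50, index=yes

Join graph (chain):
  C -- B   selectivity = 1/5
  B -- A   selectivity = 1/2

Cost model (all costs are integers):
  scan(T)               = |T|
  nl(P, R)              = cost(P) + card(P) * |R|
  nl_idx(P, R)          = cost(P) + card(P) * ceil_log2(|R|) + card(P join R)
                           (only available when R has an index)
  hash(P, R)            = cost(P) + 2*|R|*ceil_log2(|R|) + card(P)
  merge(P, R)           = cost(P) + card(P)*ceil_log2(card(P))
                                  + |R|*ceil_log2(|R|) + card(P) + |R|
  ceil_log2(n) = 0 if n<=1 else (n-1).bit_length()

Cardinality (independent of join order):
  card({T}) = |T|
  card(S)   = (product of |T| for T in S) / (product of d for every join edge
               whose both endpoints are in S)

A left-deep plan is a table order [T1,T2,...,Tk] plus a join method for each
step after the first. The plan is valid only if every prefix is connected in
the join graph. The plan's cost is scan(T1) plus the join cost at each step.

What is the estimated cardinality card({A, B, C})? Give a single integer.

50000

Tables in S: A(50), B(200), C(50)
Edges inside S: C-B(d=5), B-A(d=2)
numerator = 50 * 200 * 50 = 500000
denominator = 5 * 2 = 10
card(S) = 500000 / 10 = 50000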